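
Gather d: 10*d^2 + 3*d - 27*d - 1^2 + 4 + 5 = 10*d^2 - 24*d + 8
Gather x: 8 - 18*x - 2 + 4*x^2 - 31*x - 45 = 4*x^2 - 49*x - 39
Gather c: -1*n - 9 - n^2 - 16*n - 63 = -n^2 - 17*n - 72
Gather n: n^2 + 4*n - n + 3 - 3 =n^2 + 3*n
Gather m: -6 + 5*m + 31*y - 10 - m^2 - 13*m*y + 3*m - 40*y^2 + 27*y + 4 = -m^2 + m*(8 - 13*y) - 40*y^2 + 58*y - 12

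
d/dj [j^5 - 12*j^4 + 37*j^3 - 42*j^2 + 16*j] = 5*j^4 - 48*j^3 + 111*j^2 - 84*j + 16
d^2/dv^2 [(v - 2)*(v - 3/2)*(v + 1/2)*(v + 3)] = 12*v^2 - 31/2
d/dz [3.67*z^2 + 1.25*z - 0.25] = 7.34*z + 1.25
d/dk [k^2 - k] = 2*k - 1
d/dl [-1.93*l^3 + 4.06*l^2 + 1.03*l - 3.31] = -5.79*l^2 + 8.12*l + 1.03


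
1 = 1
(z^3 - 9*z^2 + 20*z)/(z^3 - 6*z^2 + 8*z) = (z - 5)/(z - 2)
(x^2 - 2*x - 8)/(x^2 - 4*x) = (x + 2)/x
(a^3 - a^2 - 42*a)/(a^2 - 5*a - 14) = a*(a + 6)/(a + 2)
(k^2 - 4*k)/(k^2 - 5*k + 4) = k/(k - 1)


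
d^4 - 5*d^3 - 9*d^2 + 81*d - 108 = (d - 3)^3*(d + 4)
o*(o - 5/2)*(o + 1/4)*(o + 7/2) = o^4 + 5*o^3/4 - 17*o^2/2 - 35*o/16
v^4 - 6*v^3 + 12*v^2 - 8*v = v*(v - 2)^3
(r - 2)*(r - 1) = r^2 - 3*r + 2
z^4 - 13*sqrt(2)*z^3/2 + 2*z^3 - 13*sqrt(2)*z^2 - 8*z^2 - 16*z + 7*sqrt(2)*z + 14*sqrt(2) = (z + 2)*(z - 7*sqrt(2))*(z - sqrt(2)/2)*(z + sqrt(2))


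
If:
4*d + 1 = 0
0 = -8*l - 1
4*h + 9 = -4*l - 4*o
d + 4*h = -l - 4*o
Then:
No Solution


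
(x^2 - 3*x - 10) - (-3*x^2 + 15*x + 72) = 4*x^2 - 18*x - 82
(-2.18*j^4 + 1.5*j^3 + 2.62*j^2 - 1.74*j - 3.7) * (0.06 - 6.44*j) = 14.0392*j^5 - 9.7908*j^4 - 16.7828*j^3 + 11.3628*j^2 + 23.7236*j - 0.222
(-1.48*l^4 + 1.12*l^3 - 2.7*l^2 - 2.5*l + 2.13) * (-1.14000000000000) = 1.6872*l^4 - 1.2768*l^3 + 3.078*l^2 + 2.85*l - 2.4282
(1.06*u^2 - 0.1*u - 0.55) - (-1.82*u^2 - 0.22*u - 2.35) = 2.88*u^2 + 0.12*u + 1.8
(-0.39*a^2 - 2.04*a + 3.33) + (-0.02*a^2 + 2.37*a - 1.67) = -0.41*a^2 + 0.33*a + 1.66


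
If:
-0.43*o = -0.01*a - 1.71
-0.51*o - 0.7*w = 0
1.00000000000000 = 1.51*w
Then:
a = -210.09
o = -0.91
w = 0.66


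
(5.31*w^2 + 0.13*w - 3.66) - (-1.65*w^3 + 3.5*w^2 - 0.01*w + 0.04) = 1.65*w^3 + 1.81*w^2 + 0.14*w - 3.7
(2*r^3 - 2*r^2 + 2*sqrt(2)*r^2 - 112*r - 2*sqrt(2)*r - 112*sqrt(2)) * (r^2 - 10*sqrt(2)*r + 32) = 2*r^5 - 18*sqrt(2)*r^4 - 2*r^4 - 88*r^3 + 18*sqrt(2)*r^3 - 24*r^2 + 1072*sqrt(2)*r^2 - 1344*r - 64*sqrt(2)*r - 3584*sqrt(2)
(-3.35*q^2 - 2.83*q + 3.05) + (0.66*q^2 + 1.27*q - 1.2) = -2.69*q^2 - 1.56*q + 1.85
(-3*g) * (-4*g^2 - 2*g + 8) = 12*g^3 + 6*g^2 - 24*g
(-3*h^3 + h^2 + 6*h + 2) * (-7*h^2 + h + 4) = 21*h^5 - 10*h^4 - 53*h^3 - 4*h^2 + 26*h + 8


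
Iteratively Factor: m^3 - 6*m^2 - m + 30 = (m - 3)*(m^2 - 3*m - 10) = (m - 3)*(m + 2)*(m - 5)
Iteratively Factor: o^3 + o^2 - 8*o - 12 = (o + 2)*(o^2 - o - 6) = (o - 3)*(o + 2)*(o + 2)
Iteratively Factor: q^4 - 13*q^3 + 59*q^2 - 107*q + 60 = (q - 3)*(q^3 - 10*q^2 + 29*q - 20) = (q - 4)*(q - 3)*(q^2 - 6*q + 5) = (q - 4)*(q - 3)*(q - 1)*(q - 5)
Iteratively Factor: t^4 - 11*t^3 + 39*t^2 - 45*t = (t - 5)*(t^3 - 6*t^2 + 9*t) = (t - 5)*(t - 3)*(t^2 - 3*t) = t*(t - 5)*(t - 3)*(t - 3)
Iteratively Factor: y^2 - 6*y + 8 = (y - 4)*(y - 2)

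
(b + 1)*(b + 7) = b^2 + 8*b + 7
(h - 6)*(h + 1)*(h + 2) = h^3 - 3*h^2 - 16*h - 12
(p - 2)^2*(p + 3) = p^3 - p^2 - 8*p + 12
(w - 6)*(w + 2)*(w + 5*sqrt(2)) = w^3 - 4*w^2 + 5*sqrt(2)*w^2 - 20*sqrt(2)*w - 12*w - 60*sqrt(2)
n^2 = n^2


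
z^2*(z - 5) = z^3 - 5*z^2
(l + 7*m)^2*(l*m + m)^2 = l^4*m^2 + 14*l^3*m^3 + 2*l^3*m^2 + 49*l^2*m^4 + 28*l^2*m^3 + l^2*m^2 + 98*l*m^4 + 14*l*m^3 + 49*m^4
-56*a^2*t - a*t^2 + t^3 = t*(-8*a + t)*(7*a + t)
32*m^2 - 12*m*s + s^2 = (-8*m + s)*(-4*m + s)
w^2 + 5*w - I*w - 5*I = (w + 5)*(w - I)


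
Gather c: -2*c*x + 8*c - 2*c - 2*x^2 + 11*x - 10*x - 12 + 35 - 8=c*(6 - 2*x) - 2*x^2 + x + 15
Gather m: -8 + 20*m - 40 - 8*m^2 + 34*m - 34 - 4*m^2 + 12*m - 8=-12*m^2 + 66*m - 90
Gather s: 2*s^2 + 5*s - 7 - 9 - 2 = 2*s^2 + 5*s - 18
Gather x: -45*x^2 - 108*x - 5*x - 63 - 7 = -45*x^2 - 113*x - 70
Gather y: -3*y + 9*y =6*y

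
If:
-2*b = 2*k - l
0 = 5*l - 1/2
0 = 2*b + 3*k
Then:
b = 3/20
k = -1/10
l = 1/10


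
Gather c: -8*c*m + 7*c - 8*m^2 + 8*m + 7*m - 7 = c*(7 - 8*m) - 8*m^2 + 15*m - 7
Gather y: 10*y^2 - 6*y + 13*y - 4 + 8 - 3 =10*y^2 + 7*y + 1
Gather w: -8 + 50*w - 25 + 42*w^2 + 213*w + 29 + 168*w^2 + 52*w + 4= 210*w^2 + 315*w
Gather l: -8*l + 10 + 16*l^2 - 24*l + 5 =16*l^2 - 32*l + 15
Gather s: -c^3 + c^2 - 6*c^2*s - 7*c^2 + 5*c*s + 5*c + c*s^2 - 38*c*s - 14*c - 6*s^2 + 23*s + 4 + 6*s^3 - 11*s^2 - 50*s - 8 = -c^3 - 6*c^2 - 9*c + 6*s^3 + s^2*(c - 17) + s*(-6*c^2 - 33*c - 27) - 4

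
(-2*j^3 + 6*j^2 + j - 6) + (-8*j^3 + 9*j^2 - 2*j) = -10*j^3 + 15*j^2 - j - 6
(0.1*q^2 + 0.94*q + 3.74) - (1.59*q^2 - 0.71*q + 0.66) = -1.49*q^2 + 1.65*q + 3.08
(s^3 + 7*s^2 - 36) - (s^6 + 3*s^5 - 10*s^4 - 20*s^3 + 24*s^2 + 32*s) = -s^6 - 3*s^5 + 10*s^4 + 21*s^3 - 17*s^2 - 32*s - 36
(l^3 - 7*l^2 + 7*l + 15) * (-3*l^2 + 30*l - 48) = -3*l^5 + 51*l^4 - 279*l^3 + 501*l^2 + 114*l - 720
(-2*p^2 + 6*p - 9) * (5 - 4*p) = 8*p^3 - 34*p^2 + 66*p - 45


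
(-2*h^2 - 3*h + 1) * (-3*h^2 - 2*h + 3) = 6*h^4 + 13*h^3 - 3*h^2 - 11*h + 3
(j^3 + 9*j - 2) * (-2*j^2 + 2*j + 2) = -2*j^5 + 2*j^4 - 16*j^3 + 22*j^2 + 14*j - 4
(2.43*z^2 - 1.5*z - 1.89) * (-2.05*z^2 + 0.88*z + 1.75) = -4.9815*z^4 + 5.2134*z^3 + 6.807*z^2 - 4.2882*z - 3.3075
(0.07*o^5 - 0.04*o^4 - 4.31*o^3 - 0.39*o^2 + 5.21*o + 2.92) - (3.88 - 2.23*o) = 0.07*o^5 - 0.04*o^4 - 4.31*o^3 - 0.39*o^2 + 7.44*o - 0.96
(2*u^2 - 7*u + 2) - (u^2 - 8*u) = u^2 + u + 2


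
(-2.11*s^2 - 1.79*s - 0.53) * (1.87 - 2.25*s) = 4.7475*s^3 + 0.0817999999999999*s^2 - 2.1548*s - 0.9911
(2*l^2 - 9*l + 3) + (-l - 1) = 2*l^2 - 10*l + 2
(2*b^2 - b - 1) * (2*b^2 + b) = 4*b^4 - 3*b^2 - b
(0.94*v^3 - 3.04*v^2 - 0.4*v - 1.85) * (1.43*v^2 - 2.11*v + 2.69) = 1.3442*v^5 - 6.3306*v^4 + 8.371*v^3 - 9.9791*v^2 + 2.8275*v - 4.9765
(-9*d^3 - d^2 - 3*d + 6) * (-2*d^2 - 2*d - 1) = 18*d^5 + 20*d^4 + 17*d^3 - 5*d^2 - 9*d - 6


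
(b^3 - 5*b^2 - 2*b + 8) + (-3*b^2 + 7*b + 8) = b^3 - 8*b^2 + 5*b + 16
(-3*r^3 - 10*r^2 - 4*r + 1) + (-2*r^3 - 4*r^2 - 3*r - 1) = -5*r^3 - 14*r^2 - 7*r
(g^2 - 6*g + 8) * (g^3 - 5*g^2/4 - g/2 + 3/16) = g^5 - 29*g^4/4 + 15*g^3 - 109*g^2/16 - 41*g/8 + 3/2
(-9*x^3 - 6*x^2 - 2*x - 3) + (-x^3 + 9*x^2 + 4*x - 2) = -10*x^3 + 3*x^2 + 2*x - 5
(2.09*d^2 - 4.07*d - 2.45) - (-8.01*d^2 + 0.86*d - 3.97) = 10.1*d^2 - 4.93*d + 1.52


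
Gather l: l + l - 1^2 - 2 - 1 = 2*l - 4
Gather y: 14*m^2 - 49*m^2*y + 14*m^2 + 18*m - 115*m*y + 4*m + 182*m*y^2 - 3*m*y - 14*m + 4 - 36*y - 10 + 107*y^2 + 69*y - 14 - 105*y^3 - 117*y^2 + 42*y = 28*m^2 + 8*m - 105*y^3 + y^2*(182*m - 10) + y*(-49*m^2 - 118*m + 75) - 20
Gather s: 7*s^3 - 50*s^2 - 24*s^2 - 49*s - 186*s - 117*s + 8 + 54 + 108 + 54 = 7*s^3 - 74*s^2 - 352*s + 224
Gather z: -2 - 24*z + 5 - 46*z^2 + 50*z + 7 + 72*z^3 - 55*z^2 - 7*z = 72*z^3 - 101*z^2 + 19*z + 10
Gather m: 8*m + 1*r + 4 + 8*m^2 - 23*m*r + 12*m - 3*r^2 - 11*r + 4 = 8*m^2 + m*(20 - 23*r) - 3*r^2 - 10*r + 8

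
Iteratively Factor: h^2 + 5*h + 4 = (h + 1)*(h + 4)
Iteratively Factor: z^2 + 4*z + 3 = (z + 1)*(z + 3)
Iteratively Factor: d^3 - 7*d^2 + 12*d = (d - 4)*(d^2 - 3*d) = d*(d - 4)*(d - 3)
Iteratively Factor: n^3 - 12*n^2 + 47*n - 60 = (n - 4)*(n^2 - 8*n + 15) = (n - 5)*(n - 4)*(n - 3)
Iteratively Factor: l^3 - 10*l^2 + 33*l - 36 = (l - 3)*(l^2 - 7*l + 12) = (l - 3)^2*(l - 4)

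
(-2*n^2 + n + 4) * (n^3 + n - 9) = -2*n^5 + n^4 + 2*n^3 + 19*n^2 - 5*n - 36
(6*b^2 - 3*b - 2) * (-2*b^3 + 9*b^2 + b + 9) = -12*b^5 + 60*b^4 - 17*b^3 + 33*b^2 - 29*b - 18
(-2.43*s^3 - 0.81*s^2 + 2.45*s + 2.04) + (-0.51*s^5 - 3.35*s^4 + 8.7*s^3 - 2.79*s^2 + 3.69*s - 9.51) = -0.51*s^5 - 3.35*s^4 + 6.27*s^3 - 3.6*s^2 + 6.14*s - 7.47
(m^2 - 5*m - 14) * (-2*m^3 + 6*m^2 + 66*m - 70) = -2*m^5 + 16*m^4 + 64*m^3 - 484*m^2 - 574*m + 980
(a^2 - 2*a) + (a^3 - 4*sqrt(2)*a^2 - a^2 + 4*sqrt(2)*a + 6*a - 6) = a^3 - 4*sqrt(2)*a^2 + 4*a + 4*sqrt(2)*a - 6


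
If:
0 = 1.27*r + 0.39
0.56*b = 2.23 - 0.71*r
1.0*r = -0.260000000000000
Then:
No Solution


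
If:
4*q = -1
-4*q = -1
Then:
No Solution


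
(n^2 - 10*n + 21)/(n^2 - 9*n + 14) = (n - 3)/(n - 2)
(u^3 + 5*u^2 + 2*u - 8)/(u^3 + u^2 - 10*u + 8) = (u + 2)/(u - 2)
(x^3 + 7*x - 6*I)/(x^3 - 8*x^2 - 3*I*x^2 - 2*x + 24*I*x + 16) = (x + 3*I)/(x - 8)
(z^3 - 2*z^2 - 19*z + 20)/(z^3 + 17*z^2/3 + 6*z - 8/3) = 3*(z^2 - 6*z + 5)/(3*z^2 + 5*z - 2)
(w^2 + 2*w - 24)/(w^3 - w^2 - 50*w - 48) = (w - 4)/(w^2 - 7*w - 8)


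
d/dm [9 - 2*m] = -2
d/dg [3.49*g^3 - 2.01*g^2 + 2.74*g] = 10.47*g^2 - 4.02*g + 2.74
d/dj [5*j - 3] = 5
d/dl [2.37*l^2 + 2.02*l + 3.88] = 4.74*l + 2.02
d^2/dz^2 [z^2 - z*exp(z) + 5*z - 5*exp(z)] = -z*exp(z) - 7*exp(z) + 2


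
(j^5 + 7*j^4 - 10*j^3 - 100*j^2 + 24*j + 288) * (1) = j^5 + 7*j^4 - 10*j^3 - 100*j^2 + 24*j + 288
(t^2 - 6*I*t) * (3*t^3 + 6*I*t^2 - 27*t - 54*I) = 3*t^5 - 12*I*t^4 + 9*t^3 + 108*I*t^2 - 324*t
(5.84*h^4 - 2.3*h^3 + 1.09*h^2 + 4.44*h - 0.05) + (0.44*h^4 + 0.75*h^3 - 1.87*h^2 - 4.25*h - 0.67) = 6.28*h^4 - 1.55*h^3 - 0.78*h^2 + 0.19*h - 0.72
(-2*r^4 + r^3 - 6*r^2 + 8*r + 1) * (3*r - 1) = -6*r^5 + 5*r^4 - 19*r^3 + 30*r^2 - 5*r - 1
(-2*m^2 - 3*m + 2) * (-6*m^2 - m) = 12*m^4 + 20*m^3 - 9*m^2 - 2*m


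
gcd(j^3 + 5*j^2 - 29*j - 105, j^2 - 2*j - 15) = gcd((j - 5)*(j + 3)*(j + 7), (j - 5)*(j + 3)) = j^2 - 2*j - 15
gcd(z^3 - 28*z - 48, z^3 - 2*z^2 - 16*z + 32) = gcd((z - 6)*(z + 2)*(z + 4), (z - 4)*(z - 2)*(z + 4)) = z + 4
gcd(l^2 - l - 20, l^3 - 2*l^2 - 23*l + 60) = 1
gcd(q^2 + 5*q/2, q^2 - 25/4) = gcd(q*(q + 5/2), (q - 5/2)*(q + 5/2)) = q + 5/2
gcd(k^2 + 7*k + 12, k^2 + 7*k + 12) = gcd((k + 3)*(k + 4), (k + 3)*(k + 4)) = k^2 + 7*k + 12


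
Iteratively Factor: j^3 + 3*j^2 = (j + 3)*(j^2) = j*(j + 3)*(j)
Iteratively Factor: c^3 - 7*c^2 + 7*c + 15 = (c - 5)*(c^2 - 2*c - 3) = (c - 5)*(c - 3)*(c + 1)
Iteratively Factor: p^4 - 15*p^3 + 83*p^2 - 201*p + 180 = (p - 4)*(p^3 - 11*p^2 + 39*p - 45) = (p - 5)*(p - 4)*(p^2 - 6*p + 9) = (p - 5)*(p - 4)*(p - 3)*(p - 3)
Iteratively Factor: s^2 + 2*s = (s)*(s + 2)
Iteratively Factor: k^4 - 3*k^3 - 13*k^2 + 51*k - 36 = (k - 3)*(k^3 - 13*k + 12) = (k - 3)*(k - 1)*(k^2 + k - 12) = (k - 3)*(k - 1)*(k + 4)*(k - 3)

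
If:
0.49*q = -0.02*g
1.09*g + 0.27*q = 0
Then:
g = 0.00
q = 0.00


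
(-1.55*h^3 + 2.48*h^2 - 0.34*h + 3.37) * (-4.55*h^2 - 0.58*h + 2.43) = 7.0525*h^5 - 10.385*h^4 - 3.6579*h^3 - 9.1099*h^2 - 2.7808*h + 8.1891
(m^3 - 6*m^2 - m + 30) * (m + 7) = m^4 + m^3 - 43*m^2 + 23*m + 210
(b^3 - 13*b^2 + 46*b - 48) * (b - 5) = b^4 - 18*b^3 + 111*b^2 - 278*b + 240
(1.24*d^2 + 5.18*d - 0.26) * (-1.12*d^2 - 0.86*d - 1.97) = -1.3888*d^4 - 6.868*d^3 - 6.6064*d^2 - 9.981*d + 0.5122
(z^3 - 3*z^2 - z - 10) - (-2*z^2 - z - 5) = z^3 - z^2 - 5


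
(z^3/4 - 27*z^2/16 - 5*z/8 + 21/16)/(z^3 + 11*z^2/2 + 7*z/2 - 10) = (4*z^3 - 27*z^2 - 10*z + 21)/(8*(2*z^3 + 11*z^2 + 7*z - 20))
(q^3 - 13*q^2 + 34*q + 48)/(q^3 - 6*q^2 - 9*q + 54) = (q^2 - 7*q - 8)/(q^2 - 9)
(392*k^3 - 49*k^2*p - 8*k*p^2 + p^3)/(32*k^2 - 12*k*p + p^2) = (-49*k^2 + p^2)/(-4*k + p)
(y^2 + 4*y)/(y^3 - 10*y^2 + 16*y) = (y + 4)/(y^2 - 10*y + 16)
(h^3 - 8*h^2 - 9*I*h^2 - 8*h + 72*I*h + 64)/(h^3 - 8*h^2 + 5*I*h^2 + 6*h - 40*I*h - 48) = (h - 8*I)/(h + 6*I)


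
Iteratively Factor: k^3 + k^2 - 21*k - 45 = (k + 3)*(k^2 - 2*k - 15) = (k - 5)*(k + 3)*(k + 3)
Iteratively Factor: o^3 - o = (o - 1)*(o^2 + o) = (o - 1)*(o + 1)*(o)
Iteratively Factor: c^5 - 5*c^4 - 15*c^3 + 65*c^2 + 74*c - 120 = (c - 5)*(c^4 - 15*c^2 - 10*c + 24) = (c - 5)*(c + 3)*(c^3 - 3*c^2 - 6*c + 8) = (c - 5)*(c - 1)*(c + 3)*(c^2 - 2*c - 8) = (c - 5)*(c - 4)*(c - 1)*(c + 3)*(c + 2)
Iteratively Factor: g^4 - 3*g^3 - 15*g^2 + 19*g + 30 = (g - 5)*(g^3 + 2*g^2 - 5*g - 6) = (g - 5)*(g - 2)*(g^2 + 4*g + 3) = (g - 5)*(g - 2)*(g + 1)*(g + 3)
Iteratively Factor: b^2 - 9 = (b + 3)*(b - 3)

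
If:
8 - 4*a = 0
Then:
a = 2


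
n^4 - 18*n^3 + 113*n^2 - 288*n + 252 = (n - 7)*(n - 6)*(n - 3)*(n - 2)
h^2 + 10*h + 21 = (h + 3)*(h + 7)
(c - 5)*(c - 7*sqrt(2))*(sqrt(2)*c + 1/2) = sqrt(2)*c^3 - 27*c^2/2 - 5*sqrt(2)*c^2 - 7*sqrt(2)*c/2 + 135*c/2 + 35*sqrt(2)/2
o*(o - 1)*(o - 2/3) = o^3 - 5*o^2/3 + 2*o/3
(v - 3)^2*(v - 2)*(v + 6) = v^4 - 2*v^3 - 27*v^2 + 108*v - 108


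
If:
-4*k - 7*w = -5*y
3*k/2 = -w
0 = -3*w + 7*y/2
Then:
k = 0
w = 0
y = 0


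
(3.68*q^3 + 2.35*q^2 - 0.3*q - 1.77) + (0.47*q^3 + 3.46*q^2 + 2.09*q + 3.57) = 4.15*q^3 + 5.81*q^2 + 1.79*q + 1.8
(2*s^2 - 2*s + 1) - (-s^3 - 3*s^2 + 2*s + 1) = s^3 + 5*s^2 - 4*s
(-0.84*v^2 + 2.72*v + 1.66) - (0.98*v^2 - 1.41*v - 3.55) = -1.82*v^2 + 4.13*v + 5.21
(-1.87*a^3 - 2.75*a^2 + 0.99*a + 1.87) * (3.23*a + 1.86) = -6.0401*a^4 - 12.3607*a^3 - 1.9173*a^2 + 7.8815*a + 3.4782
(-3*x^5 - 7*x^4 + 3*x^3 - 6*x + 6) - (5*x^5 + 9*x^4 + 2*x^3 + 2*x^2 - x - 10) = -8*x^5 - 16*x^4 + x^3 - 2*x^2 - 5*x + 16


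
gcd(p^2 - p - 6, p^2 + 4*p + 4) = p + 2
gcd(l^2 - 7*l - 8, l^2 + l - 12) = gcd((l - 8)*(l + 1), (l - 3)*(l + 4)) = 1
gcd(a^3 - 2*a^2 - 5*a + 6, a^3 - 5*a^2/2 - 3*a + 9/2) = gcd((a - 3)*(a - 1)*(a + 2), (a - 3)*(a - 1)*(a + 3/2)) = a^2 - 4*a + 3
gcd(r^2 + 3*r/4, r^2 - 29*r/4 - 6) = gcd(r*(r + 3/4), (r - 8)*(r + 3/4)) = r + 3/4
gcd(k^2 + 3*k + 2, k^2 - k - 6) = k + 2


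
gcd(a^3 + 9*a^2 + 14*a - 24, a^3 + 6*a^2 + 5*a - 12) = a^2 + 3*a - 4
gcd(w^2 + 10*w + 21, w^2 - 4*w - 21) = w + 3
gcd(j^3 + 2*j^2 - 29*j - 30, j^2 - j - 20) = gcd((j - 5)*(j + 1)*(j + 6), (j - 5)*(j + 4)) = j - 5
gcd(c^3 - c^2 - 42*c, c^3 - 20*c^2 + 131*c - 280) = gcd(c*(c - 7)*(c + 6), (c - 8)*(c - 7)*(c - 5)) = c - 7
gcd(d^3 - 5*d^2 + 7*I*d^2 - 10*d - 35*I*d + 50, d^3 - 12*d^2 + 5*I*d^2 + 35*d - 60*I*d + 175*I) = d^2 + d*(-5 + 5*I) - 25*I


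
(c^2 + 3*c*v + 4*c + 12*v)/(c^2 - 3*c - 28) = (c + 3*v)/(c - 7)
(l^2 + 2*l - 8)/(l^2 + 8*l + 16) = (l - 2)/(l + 4)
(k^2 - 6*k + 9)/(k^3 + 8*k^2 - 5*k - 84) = (k - 3)/(k^2 + 11*k + 28)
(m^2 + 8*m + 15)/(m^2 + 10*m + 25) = (m + 3)/(m + 5)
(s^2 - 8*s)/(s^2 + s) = (s - 8)/(s + 1)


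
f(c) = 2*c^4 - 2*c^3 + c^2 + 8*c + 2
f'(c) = 8*c^3 - 6*c^2 + 2*c + 8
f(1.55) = 20.90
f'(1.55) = 26.48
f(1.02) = 11.24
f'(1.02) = 12.29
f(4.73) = 851.66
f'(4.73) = 729.81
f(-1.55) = 10.99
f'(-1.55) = -39.31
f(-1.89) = 29.47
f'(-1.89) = -71.22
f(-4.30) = 828.86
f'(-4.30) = -747.60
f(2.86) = 120.08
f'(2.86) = 151.79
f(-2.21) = 58.50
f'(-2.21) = -112.08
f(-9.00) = 14591.00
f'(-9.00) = -6328.00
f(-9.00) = 14591.00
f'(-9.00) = -6328.00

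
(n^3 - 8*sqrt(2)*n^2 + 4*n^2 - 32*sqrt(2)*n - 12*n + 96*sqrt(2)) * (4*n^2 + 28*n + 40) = 4*n^5 - 32*sqrt(2)*n^4 + 44*n^4 - 352*sqrt(2)*n^3 + 104*n^3 - 832*sqrt(2)*n^2 - 176*n^2 - 480*n + 1408*sqrt(2)*n + 3840*sqrt(2)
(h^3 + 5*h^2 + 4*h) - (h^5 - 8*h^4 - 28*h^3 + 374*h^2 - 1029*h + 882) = -h^5 + 8*h^4 + 29*h^3 - 369*h^2 + 1033*h - 882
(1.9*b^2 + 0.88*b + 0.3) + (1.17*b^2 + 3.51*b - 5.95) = 3.07*b^2 + 4.39*b - 5.65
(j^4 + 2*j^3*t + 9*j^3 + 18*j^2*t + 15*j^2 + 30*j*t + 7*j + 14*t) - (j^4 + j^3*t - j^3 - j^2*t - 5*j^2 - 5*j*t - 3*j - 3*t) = j^3*t + 10*j^3 + 19*j^2*t + 20*j^2 + 35*j*t + 10*j + 17*t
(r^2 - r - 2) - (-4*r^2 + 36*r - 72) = 5*r^2 - 37*r + 70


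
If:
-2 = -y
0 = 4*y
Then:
No Solution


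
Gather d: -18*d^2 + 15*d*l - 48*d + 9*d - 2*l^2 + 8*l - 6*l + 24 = -18*d^2 + d*(15*l - 39) - 2*l^2 + 2*l + 24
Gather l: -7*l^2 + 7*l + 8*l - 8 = -7*l^2 + 15*l - 8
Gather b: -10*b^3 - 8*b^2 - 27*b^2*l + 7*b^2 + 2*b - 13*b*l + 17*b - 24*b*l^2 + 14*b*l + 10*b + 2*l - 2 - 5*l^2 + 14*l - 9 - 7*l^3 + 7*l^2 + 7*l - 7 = -10*b^3 + b^2*(-27*l - 1) + b*(-24*l^2 + l + 29) - 7*l^3 + 2*l^2 + 23*l - 18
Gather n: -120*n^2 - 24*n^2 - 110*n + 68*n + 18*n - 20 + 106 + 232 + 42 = -144*n^2 - 24*n + 360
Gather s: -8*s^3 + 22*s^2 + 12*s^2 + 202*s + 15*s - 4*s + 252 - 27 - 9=-8*s^3 + 34*s^2 + 213*s + 216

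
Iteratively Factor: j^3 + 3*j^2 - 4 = (j + 2)*(j^2 + j - 2) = (j - 1)*(j + 2)*(j + 2)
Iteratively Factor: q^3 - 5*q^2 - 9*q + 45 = (q - 3)*(q^2 - 2*q - 15) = (q - 5)*(q - 3)*(q + 3)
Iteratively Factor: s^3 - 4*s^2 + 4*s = (s)*(s^2 - 4*s + 4) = s*(s - 2)*(s - 2)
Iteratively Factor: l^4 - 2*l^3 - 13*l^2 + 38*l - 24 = (l + 4)*(l^3 - 6*l^2 + 11*l - 6) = (l - 1)*(l + 4)*(l^2 - 5*l + 6) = (l - 3)*(l - 1)*(l + 4)*(l - 2)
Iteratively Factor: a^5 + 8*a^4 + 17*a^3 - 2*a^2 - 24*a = (a + 3)*(a^4 + 5*a^3 + 2*a^2 - 8*a) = (a - 1)*(a + 3)*(a^3 + 6*a^2 + 8*a) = (a - 1)*(a + 2)*(a + 3)*(a^2 + 4*a) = (a - 1)*(a + 2)*(a + 3)*(a + 4)*(a)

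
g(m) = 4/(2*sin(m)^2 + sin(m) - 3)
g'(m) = 4*(-4*sin(m)*cos(m) - cos(m))/(2*sin(m)^2 + sin(m) - 3)^2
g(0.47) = -1.87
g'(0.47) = -2.20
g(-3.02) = -1.29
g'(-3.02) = 0.21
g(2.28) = -3.67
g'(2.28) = 8.86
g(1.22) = -13.46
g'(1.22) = -74.08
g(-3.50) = -1.66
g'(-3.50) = 1.56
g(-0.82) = -1.50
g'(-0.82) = 0.74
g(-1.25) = -1.86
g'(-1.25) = 0.76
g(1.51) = -433.33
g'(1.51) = -14240.25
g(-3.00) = -1.29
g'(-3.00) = 0.18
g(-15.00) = -1.43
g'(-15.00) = -0.62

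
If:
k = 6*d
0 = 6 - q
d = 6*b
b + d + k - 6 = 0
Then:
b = 6/43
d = 36/43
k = 216/43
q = 6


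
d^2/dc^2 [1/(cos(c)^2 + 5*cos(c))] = (-(1 - cos(2*c))^2 + 75*cos(c)/4 - 27*cos(2*c)/2 - 15*cos(3*c)/4 + 81/2)/((cos(c) + 5)^3*cos(c)^3)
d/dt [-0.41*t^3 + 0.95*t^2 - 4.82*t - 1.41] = -1.23*t^2 + 1.9*t - 4.82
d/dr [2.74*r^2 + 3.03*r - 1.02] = 5.48*r + 3.03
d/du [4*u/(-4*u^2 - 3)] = 4*(4*u^2 - 3)/(4*u^2 + 3)^2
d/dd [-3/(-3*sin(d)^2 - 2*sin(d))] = -(18/tan(d) + 6*cos(d)/sin(d)^2)/(3*sin(d) + 2)^2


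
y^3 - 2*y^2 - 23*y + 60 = (y - 4)*(y - 3)*(y + 5)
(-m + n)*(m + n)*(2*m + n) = -2*m^3 - m^2*n + 2*m*n^2 + n^3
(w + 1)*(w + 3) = w^2 + 4*w + 3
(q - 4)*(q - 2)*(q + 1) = q^3 - 5*q^2 + 2*q + 8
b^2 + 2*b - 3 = (b - 1)*(b + 3)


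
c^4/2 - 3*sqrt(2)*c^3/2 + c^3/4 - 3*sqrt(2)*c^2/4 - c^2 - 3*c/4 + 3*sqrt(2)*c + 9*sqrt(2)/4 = (c/2 + 1/2)*(c - 3/2)*(c + 1)*(c - 3*sqrt(2))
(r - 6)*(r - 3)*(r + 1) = r^3 - 8*r^2 + 9*r + 18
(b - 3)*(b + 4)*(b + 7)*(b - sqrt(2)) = b^4 - sqrt(2)*b^3 + 8*b^3 - 8*sqrt(2)*b^2 - 5*b^2 - 84*b + 5*sqrt(2)*b + 84*sqrt(2)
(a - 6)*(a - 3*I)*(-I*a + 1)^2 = -a^4 + 6*a^3 + I*a^3 - 5*a^2 - 6*I*a^2 + 30*a - 3*I*a + 18*I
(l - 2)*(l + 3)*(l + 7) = l^3 + 8*l^2 + l - 42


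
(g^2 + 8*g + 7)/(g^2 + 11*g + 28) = (g + 1)/(g + 4)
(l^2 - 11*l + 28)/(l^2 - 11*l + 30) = (l^2 - 11*l + 28)/(l^2 - 11*l + 30)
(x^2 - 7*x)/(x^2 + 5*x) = (x - 7)/(x + 5)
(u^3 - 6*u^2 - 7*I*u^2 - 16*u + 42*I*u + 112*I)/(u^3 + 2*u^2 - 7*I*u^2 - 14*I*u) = (u - 8)/u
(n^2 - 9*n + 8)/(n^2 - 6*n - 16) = (n - 1)/(n + 2)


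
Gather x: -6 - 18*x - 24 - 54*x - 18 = -72*x - 48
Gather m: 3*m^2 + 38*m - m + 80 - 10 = 3*m^2 + 37*m + 70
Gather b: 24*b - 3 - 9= 24*b - 12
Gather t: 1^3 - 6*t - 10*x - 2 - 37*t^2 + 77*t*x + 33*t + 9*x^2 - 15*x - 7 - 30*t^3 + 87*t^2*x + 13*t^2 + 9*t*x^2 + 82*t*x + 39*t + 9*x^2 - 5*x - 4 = -30*t^3 + t^2*(87*x - 24) + t*(9*x^2 + 159*x + 66) + 18*x^2 - 30*x - 12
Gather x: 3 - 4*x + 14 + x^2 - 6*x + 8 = x^2 - 10*x + 25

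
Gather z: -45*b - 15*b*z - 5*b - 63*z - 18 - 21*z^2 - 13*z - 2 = -50*b - 21*z^2 + z*(-15*b - 76) - 20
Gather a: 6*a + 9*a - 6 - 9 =15*a - 15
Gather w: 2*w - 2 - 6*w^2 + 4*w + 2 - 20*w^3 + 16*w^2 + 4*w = -20*w^3 + 10*w^2 + 10*w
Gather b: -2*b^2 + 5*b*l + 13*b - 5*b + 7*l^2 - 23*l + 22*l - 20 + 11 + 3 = -2*b^2 + b*(5*l + 8) + 7*l^2 - l - 6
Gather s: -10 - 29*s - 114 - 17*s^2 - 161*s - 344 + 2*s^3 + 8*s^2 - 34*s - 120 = 2*s^3 - 9*s^2 - 224*s - 588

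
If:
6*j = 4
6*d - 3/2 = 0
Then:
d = 1/4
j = 2/3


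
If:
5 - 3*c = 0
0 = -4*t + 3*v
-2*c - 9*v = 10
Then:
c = 5/3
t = -10/9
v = -40/27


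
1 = 1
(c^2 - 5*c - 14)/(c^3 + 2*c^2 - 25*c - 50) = (c - 7)/(c^2 - 25)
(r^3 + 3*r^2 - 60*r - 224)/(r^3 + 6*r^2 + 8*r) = (r^2 - r - 56)/(r*(r + 2))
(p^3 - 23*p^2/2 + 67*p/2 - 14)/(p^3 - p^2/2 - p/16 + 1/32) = 16*(p^2 - 11*p + 28)/(16*p^2 - 1)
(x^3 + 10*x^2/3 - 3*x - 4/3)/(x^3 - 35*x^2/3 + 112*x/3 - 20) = (3*x^3 + 10*x^2 - 9*x - 4)/(3*x^3 - 35*x^2 + 112*x - 60)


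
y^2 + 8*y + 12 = (y + 2)*(y + 6)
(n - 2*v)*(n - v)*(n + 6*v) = n^3 + 3*n^2*v - 16*n*v^2 + 12*v^3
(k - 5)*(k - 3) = k^2 - 8*k + 15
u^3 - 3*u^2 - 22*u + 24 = (u - 6)*(u - 1)*(u + 4)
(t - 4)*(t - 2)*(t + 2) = t^3 - 4*t^2 - 4*t + 16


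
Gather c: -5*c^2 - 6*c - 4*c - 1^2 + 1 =-5*c^2 - 10*c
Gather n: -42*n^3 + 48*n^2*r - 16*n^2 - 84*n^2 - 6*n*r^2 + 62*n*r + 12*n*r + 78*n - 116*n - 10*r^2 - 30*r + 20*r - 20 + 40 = -42*n^3 + n^2*(48*r - 100) + n*(-6*r^2 + 74*r - 38) - 10*r^2 - 10*r + 20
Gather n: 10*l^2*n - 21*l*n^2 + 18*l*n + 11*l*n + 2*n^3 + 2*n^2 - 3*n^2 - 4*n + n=2*n^3 + n^2*(-21*l - 1) + n*(10*l^2 + 29*l - 3)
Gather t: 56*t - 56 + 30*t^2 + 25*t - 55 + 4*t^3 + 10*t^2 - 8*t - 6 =4*t^3 + 40*t^2 + 73*t - 117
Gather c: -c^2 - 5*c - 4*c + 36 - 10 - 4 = -c^2 - 9*c + 22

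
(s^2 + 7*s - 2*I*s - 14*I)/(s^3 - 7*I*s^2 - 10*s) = (s + 7)/(s*(s - 5*I))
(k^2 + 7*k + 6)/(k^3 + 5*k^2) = (k^2 + 7*k + 6)/(k^2*(k + 5))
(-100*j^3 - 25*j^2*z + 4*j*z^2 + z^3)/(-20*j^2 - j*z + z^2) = 5*j + z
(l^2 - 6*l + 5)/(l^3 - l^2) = (l - 5)/l^2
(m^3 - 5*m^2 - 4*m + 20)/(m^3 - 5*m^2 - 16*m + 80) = (m^2 - 4)/(m^2 - 16)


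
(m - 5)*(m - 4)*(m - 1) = m^3 - 10*m^2 + 29*m - 20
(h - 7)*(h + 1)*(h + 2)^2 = h^4 - 2*h^3 - 27*h^2 - 52*h - 28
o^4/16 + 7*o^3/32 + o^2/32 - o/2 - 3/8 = (o/4 + 1/2)^2*(o - 3/2)*(o + 1)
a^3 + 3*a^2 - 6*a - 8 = (a - 2)*(a + 1)*(a + 4)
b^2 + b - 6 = (b - 2)*(b + 3)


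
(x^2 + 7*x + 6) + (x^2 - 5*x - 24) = 2*x^2 + 2*x - 18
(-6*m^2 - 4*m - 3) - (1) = -6*m^2 - 4*m - 4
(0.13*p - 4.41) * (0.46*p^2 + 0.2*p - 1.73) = 0.0598*p^3 - 2.0026*p^2 - 1.1069*p + 7.6293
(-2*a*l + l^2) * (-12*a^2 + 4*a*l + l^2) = 24*a^3*l - 20*a^2*l^2 + 2*a*l^3 + l^4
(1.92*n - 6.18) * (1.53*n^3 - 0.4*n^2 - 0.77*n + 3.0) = 2.9376*n^4 - 10.2234*n^3 + 0.9936*n^2 + 10.5186*n - 18.54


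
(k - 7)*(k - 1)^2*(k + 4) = k^4 - 5*k^3 - 21*k^2 + 53*k - 28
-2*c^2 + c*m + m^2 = (-c + m)*(2*c + m)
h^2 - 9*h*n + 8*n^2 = (h - 8*n)*(h - n)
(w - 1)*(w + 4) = w^2 + 3*w - 4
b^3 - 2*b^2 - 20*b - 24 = (b - 6)*(b + 2)^2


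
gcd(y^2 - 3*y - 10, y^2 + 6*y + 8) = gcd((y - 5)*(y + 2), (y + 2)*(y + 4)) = y + 2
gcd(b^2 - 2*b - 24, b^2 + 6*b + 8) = b + 4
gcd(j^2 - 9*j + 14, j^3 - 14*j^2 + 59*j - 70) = j^2 - 9*j + 14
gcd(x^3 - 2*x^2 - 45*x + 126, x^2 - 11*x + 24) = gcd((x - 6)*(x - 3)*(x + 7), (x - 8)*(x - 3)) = x - 3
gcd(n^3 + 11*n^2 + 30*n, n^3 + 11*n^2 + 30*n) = n^3 + 11*n^2 + 30*n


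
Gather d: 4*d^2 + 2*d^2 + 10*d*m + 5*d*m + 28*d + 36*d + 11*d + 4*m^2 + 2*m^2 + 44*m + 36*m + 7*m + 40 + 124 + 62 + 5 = 6*d^2 + d*(15*m + 75) + 6*m^2 + 87*m + 231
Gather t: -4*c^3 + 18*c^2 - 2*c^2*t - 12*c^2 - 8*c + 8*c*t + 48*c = -4*c^3 + 6*c^2 + 40*c + t*(-2*c^2 + 8*c)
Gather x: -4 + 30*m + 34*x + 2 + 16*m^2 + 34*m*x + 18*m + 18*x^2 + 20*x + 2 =16*m^2 + 48*m + 18*x^2 + x*(34*m + 54)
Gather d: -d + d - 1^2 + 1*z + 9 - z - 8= 0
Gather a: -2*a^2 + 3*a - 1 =-2*a^2 + 3*a - 1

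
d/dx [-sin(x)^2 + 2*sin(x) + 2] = 2*(1 - sin(x))*cos(x)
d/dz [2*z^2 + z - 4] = 4*z + 1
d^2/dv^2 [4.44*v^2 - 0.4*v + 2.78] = 8.88000000000000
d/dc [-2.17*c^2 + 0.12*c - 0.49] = 0.12 - 4.34*c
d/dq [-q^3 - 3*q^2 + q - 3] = -3*q^2 - 6*q + 1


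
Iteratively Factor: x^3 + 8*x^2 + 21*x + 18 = (x + 3)*(x^2 + 5*x + 6) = (x + 3)^2*(x + 2)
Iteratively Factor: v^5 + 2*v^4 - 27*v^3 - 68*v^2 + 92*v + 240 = (v + 3)*(v^4 - v^3 - 24*v^2 + 4*v + 80) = (v - 5)*(v + 3)*(v^3 + 4*v^2 - 4*v - 16) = (v - 5)*(v + 3)*(v + 4)*(v^2 - 4) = (v - 5)*(v + 2)*(v + 3)*(v + 4)*(v - 2)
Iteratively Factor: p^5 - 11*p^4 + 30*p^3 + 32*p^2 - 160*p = (p - 4)*(p^4 - 7*p^3 + 2*p^2 + 40*p) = (p - 4)*(p + 2)*(p^3 - 9*p^2 + 20*p) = (p - 5)*(p - 4)*(p + 2)*(p^2 - 4*p) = p*(p - 5)*(p - 4)*(p + 2)*(p - 4)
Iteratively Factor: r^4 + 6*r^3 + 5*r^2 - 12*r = (r - 1)*(r^3 + 7*r^2 + 12*r) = r*(r - 1)*(r^2 + 7*r + 12) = r*(r - 1)*(r + 3)*(r + 4)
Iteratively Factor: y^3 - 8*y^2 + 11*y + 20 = (y + 1)*(y^2 - 9*y + 20) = (y - 4)*(y + 1)*(y - 5)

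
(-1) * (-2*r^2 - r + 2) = 2*r^2 + r - 2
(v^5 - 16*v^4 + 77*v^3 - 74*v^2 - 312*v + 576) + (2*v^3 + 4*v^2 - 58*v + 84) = v^5 - 16*v^4 + 79*v^3 - 70*v^2 - 370*v + 660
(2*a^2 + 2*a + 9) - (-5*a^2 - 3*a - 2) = 7*a^2 + 5*a + 11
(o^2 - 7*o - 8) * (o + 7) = o^3 - 57*o - 56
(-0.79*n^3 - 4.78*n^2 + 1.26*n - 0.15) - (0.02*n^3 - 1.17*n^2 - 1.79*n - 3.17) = -0.81*n^3 - 3.61*n^2 + 3.05*n + 3.02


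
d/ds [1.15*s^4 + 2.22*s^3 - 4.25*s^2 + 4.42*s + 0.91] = 4.6*s^3 + 6.66*s^2 - 8.5*s + 4.42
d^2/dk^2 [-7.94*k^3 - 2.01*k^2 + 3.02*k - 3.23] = -47.64*k - 4.02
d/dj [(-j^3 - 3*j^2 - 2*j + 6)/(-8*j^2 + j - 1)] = 2*(4*j^4 - j^3 - 8*j^2 + 51*j - 2)/(64*j^4 - 16*j^3 + 17*j^2 - 2*j + 1)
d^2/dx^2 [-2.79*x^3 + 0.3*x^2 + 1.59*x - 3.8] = 0.6 - 16.74*x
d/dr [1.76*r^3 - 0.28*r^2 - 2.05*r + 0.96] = 5.28*r^2 - 0.56*r - 2.05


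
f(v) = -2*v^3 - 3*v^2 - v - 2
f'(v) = -6*v^2 - 6*v - 1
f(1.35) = -13.74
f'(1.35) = -20.04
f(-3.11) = 32.25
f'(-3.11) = -40.37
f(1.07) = -8.95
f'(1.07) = -14.29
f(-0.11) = -1.92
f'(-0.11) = -0.41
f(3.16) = -98.23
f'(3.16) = -79.87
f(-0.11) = -1.92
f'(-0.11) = -0.41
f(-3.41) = 45.83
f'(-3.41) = -50.31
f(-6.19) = 363.60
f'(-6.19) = -193.76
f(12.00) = -3902.00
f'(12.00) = -937.00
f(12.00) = -3902.00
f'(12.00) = -937.00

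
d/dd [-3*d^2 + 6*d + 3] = 6 - 6*d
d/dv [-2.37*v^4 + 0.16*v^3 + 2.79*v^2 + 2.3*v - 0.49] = -9.48*v^3 + 0.48*v^2 + 5.58*v + 2.3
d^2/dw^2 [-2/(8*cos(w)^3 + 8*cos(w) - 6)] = 4*((9*sin(w)^2 - 4)*(7*cos(w) + cos(3*w) - 3)*cos(w) - 8*(3*cos(w)^2 + 1)^2*sin(w)^2)/(7*cos(w) + cos(3*w) - 3)^3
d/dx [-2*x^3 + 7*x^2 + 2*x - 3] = -6*x^2 + 14*x + 2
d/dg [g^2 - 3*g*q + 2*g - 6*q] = 2*g - 3*q + 2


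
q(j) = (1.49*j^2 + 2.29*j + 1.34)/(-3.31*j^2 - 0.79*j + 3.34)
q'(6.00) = 0.02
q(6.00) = -0.57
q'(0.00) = 0.78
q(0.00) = 0.40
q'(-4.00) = 0.02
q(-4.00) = -0.34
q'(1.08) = 19.34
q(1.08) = -4.04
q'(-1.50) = -0.60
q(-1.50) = -0.43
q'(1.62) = 1.28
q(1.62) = -1.35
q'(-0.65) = -0.14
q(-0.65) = 0.20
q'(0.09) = 0.99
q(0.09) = 0.48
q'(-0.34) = 0.29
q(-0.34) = 0.23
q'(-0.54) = 0.05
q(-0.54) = 0.19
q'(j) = (2.98*j + 2.29)/(-3.31*j^2 - 0.79*j + 3.34) + (6.62*j + 0.79)*(1.49*j^2 + 2.29*j + 1.34)/(-3.31*j^2 - 0.79*j + 3.34)^2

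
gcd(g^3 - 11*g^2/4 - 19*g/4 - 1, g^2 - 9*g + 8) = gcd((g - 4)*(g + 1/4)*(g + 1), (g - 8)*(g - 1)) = 1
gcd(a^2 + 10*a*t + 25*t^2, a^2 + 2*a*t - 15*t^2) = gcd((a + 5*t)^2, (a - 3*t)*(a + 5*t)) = a + 5*t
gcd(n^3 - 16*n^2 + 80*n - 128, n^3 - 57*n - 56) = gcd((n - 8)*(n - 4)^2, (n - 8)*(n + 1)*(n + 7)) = n - 8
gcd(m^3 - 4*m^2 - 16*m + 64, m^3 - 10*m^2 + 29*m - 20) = m - 4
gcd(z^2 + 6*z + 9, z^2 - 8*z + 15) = 1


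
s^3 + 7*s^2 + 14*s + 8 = (s + 1)*(s + 2)*(s + 4)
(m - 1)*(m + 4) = m^2 + 3*m - 4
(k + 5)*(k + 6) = k^2 + 11*k + 30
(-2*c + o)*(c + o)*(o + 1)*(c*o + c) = -2*c^3*o^2 - 4*c^3*o - 2*c^3 - c^2*o^3 - 2*c^2*o^2 - c^2*o + c*o^4 + 2*c*o^3 + c*o^2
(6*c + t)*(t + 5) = 6*c*t + 30*c + t^2 + 5*t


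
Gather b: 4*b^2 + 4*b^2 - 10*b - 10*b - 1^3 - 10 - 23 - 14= 8*b^2 - 20*b - 48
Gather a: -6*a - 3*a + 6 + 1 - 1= 6 - 9*a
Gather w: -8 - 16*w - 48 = -16*w - 56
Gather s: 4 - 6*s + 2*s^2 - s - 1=2*s^2 - 7*s + 3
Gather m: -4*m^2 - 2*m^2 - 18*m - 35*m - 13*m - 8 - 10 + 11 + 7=-6*m^2 - 66*m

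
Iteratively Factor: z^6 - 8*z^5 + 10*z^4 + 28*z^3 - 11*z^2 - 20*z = (z - 1)*(z^5 - 7*z^4 + 3*z^3 + 31*z^2 + 20*z) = (z - 1)*(z + 1)*(z^4 - 8*z^3 + 11*z^2 + 20*z) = (z - 1)*(z + 1)^2*(z^3 - 9*z^2 + 20*z) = (z - 4)*(z - 1)*(z + 1)^2*(z^2 - 5*z) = (z - 5)*(z - 4)*(z - 1)*(z + 1)^2*(z)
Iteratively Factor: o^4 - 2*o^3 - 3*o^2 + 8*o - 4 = (o - 2)*(o^3 - 3*o + 2) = (o - 2)*(o - 1)*(o^2 + o - 2) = (o - 2)*(o - 1)^2*(o + 2)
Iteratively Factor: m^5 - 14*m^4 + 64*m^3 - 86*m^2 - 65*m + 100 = (m - 5)*(m^4 - 9*m^3 + 19*m^2 + 9*m - 20) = (m - 5)^2*(m^3 - 4*m^2 - m + 4) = (m - 5)^2*(m - 4)*(m^2 - 1) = (m - 5)^2*(m - 4)*(m - 1)*(m + 1)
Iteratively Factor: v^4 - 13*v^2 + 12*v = (v + 4)*(v^3 - 4*v^2 + 3*v) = (v - 3)*(v + 4)*(v^2 - v) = (v - 3)*(v - 1)*(v + 4)*(v)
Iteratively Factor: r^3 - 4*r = (r + 2)*(r^2 - 2*r) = (r - 2)*(r + 2)*(r)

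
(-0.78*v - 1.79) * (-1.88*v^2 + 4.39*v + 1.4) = 1.4664*v^3 - 0.0590000000000002*v^2 - 8.9501*v - 2.506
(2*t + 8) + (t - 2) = 3*t + 6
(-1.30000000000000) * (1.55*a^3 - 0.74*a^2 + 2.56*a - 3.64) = -2.015*a^3 + 0.962*a^2 - 3.328*a + 4.732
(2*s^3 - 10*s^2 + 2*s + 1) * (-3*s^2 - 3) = -6*s^5 + 30*s^4 - 12*s^3 + 27*s^2 - 6*s - 3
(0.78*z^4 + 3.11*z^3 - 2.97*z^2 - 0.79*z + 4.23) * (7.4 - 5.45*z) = -4.251*z^5 - 11.1775*z^4 + 39.2005*z^3 - 17.6725*z^2 - 28.8995*z + 31.302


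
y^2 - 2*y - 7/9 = (y - 7/3)*(y + 1/3)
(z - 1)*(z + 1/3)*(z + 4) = z^3 + 10*z^2/3 - 3*z - 4/3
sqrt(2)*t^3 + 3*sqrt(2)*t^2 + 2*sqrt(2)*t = t*(t + 2)*(sqrt(2)*t + sqrt(2))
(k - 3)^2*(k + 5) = k^3 - k^2 - 21*k + 45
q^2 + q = q*(q + 1)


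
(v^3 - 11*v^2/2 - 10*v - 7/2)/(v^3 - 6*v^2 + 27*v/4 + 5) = 2*(v^2 - 6*v - 7)/(2*v^2 - 13*v + 20)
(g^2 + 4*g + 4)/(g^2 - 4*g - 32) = (g^2 + 4*g + 4)/(g^2 - 4*g - 32)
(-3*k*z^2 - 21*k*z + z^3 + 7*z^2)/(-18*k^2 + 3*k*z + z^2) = z*(z + 7)/(6*k + z)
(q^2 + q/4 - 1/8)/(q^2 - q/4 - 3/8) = (4*q - 1)/(4*q - 3)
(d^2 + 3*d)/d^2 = (d + 3)/d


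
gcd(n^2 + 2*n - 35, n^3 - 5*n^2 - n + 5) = n - 5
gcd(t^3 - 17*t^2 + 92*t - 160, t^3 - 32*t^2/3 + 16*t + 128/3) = t^2 - 12*t + 32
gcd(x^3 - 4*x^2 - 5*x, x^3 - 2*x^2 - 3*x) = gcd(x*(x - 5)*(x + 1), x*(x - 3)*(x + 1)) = x^2 + x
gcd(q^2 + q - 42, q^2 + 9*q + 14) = q + 7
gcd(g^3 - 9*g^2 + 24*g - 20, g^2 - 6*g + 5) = g - 5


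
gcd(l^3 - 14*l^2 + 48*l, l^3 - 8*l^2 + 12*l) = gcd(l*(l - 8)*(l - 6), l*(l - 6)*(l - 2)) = l^2 - 6*l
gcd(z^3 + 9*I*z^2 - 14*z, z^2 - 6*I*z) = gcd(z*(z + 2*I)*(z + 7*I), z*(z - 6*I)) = z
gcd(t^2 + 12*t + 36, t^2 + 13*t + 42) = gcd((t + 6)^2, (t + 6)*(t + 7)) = t + 6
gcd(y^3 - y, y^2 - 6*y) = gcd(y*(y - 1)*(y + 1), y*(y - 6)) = y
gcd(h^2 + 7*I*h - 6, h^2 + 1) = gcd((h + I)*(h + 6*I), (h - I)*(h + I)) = h + I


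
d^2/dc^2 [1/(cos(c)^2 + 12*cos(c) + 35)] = (-4*sin(c)^4 + 6*sin(c)^2 + 465*cos(c) - 9*cos(3*c) + 216)/((cos(c) + 5)^3*(cos(c) + 7)^3)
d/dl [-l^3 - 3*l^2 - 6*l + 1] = -3*l^2 - 6*l - 6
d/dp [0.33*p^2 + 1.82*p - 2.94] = 0.66*p + 1.82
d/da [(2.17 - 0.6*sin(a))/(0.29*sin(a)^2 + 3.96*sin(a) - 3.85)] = (0.174*sin(a)^2 - 1.2586*sin(a) - 6.2832)*cos(a)/(0.0841*sin(a)^4 + 2.2968*sin(a)^3 + 13.4486*sin(a)^2 - 30.492*sin(a) + 14.8225)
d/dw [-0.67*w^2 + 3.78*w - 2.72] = 3.78 - 1.34*w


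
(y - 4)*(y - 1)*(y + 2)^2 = y^4 - y^3 - 12*y^2 - 4*y + 16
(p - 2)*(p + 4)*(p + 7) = p^3 + 9*p^2 + 6*p - 56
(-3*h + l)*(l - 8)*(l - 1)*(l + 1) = -3*h*l^3 + 24*h*l^2 + 3*h*l - 24*h + l^4 - 8*l^3 - l^2 + 8*l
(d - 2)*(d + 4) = d^2 + 2*d - 8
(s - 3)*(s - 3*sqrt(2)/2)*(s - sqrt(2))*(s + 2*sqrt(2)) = s^4 - 3*s^3 - sqrt(2)*s^3/2 - 7*s^2 + 3*sqrt(2)*s^2/2 + 6*sqrt(2)*s + 21*s - 18*sqrt(2)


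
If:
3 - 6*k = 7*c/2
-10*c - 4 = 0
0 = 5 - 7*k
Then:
No Solution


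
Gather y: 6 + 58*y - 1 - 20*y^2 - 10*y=-20*y^2 + 48*y + 5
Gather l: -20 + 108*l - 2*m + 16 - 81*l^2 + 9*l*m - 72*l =-81*l^2 + l*(9*m + 36) - 2*m - 4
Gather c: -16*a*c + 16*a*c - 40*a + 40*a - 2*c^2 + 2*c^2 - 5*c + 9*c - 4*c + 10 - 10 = 0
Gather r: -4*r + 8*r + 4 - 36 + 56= 4*r + 24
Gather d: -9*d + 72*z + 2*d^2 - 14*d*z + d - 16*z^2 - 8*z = 2*d^2 + d*(-14*z - 8) - 16*z^2 + 64*z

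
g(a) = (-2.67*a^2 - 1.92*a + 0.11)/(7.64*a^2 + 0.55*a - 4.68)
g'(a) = (-15.28*a - 0.55)*(-2.67*a^2 - 1.92*a + 0.11)/(7.64*a^2 + 0.55*a - 4.68)^2 + (-5.34*a - 1.92)/(7.64*a^2 + 0.55*a - 4.68)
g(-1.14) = -0.25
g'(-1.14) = -0.02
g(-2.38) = -0.28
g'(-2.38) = 0.02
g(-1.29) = -0.25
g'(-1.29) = 0.02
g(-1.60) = -0.26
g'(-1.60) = 0.03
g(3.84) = -0.42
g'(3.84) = 0.02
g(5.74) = -0.40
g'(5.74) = 0.01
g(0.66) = 2.35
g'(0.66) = 30.73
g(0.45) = 0.45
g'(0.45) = 2.65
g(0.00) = -0.02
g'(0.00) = 0.41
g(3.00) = -0.45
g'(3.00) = 0.05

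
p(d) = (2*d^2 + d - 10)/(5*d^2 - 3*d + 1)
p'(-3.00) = -0.15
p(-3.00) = 0.09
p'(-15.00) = 0.00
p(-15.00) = 0.36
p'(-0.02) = -27.56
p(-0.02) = -9.43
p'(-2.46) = -0.24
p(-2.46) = -0.01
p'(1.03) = 6.43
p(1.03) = -2.13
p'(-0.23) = -14.01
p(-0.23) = -5.18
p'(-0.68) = -3.66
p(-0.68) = -1.82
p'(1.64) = 1.23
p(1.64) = -0.31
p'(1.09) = 5.29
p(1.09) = -1.78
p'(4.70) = 0.02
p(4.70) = 0.40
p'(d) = (3 - 10*d)*(2*d^2 + d - 10)/(5*d^2 - 3*d + 1)^2 + (4*d + 1)/(5*d^2 - 3*d + 1)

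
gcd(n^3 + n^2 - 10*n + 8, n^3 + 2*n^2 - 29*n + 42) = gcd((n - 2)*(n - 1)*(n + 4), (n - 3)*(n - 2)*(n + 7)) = n - 2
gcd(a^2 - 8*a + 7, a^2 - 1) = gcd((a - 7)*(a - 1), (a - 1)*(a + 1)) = a - 1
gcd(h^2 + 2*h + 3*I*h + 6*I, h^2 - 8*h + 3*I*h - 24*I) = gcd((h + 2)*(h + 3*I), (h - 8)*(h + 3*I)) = h + 3*I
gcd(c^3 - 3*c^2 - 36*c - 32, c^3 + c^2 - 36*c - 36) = c + 1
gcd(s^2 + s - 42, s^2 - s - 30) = s - 6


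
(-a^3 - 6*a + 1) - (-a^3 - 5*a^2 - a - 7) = 5*a^2 - 5*a + 8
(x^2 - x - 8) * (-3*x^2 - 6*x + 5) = -3*x^4 - 3*x^3 + 35*x^2 + 43*x - 40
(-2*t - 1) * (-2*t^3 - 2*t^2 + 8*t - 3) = 4*t^4 + 6*t^3 - 14*t^2 - 2*t + 3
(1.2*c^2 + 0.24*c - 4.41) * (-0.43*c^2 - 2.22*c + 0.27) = -0.516*c^4 - 2.7672*c^3 + 1.6875*c^2 + 9.855*c - 1.1907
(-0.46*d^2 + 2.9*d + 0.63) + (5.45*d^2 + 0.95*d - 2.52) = 4.99*d^2 + 3.85*d - 1.89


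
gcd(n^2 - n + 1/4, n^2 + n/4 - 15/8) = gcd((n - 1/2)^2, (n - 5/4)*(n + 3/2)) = 1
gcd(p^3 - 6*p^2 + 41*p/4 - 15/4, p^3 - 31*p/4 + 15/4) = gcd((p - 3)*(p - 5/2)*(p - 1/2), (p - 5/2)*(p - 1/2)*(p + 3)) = p^2 - 3*p + 5/4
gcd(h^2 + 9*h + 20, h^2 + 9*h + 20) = h^2 + 9*h + 20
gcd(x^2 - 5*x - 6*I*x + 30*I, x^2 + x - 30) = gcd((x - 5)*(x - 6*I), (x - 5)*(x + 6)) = x - 5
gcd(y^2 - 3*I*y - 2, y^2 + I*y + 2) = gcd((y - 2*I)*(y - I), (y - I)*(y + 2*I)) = y - I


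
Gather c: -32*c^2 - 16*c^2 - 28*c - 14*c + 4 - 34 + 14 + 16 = -48*c^2 - 42*c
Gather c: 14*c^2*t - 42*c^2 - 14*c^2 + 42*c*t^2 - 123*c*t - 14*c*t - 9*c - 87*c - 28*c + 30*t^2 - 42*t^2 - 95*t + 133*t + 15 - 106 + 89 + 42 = c^2*(14*t - 56) + c*(42*t^2 - 137*t - 124) - 12*t^2 + 38*t + 40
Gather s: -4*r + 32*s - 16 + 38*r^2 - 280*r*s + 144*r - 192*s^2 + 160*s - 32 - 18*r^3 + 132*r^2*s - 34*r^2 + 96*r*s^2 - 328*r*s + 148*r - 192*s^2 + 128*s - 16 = -18*r^3 + 4*r^2 + 288*r + s^2*(96*r - 384) + s*(132*r^2 - 608*r + 320) - 64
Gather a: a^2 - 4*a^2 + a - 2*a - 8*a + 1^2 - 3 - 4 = -3*a^2 - 9*a - 6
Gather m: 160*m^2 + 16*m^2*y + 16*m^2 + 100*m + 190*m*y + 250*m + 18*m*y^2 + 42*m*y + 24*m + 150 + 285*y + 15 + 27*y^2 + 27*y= m^2*(16*y + 176) + m*(18*y^2 + 232*y + 374) + 27*y^2 + 312*y + 165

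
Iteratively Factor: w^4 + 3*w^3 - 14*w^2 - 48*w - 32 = (w + 4)*(w^3 - w^2 - 10*w - 8) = (w - 4)*(w + 4)*(w^2 + 3*w + 2) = (w - 4)*(w + 2)*(w + 4)*(w + 1)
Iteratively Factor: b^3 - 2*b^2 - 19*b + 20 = (b + 4)*(b^2 - 6*b + 5) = (b - 5)*(b + 4)*(b - 1)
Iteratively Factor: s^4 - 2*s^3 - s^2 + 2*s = (s)*(s^3 - 2*s^2 - s + 2) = s*(s + 1)*(s^2 - 3*s + 2) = s*(s - 1)*(s + 1)*(s - 2)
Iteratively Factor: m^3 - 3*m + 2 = (m + 2)*(m^2 - 2*m + 1) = (m - 1)*(m + 2)*(m - 1)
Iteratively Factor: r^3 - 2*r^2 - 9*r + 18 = (r + 3)*(r^2 - 5*r + 6) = (r - 3)*(r + 3)*(r - 2)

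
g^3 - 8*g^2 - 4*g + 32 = (g - 8)*(g - 2)*(g + 2)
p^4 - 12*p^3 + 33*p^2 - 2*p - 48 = (p - 8)*(p - 3)*(p - 2)*(p + 1)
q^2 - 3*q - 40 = (q - 8)*(q + 5)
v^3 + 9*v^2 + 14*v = v*(v + 2)*(v + 7)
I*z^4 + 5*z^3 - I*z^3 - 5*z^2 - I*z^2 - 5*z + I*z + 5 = (z - 1)*(z + 1)*(z - 5*I)*(I*z - I)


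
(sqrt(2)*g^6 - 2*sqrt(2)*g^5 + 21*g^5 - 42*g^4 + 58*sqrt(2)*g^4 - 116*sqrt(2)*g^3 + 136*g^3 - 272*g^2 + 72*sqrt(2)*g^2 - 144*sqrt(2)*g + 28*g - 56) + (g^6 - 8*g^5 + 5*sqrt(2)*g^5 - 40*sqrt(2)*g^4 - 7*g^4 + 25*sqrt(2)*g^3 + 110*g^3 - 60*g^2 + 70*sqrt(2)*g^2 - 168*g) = g^6 + sqrt(2)*g^6 + 3*sqrt(2)*g^5 + 13*g^5 - 49*g^4 + 18*sqrt(2)*g^4 - 91*sqrt(2)*g^3 + 246*g^3 - 332*g^2 + 142*sqrt(2)*g^2 - 144*sqrt(2)*g - 140*g - 56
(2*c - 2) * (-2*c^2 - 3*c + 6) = -4*c^3 - 2*c^2 + 18*c - 12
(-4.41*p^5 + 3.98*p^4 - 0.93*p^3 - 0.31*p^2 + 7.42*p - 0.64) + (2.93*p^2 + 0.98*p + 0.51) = -4.41*p^5 + 3.98*p^4 - 0.93*p^3 + 2.62*p^2 + 8.4*p - 0.13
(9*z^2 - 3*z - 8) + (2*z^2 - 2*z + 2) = 11*z^2 - 5*z - 6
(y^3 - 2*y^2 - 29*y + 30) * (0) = 0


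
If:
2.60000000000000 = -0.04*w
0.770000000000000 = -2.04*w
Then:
No Solution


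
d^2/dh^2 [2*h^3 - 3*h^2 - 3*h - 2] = 12*h - 6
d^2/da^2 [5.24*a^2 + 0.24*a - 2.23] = 10.4800000000000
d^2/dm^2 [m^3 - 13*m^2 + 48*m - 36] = 6*m - 26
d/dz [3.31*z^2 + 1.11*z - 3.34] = 6.62*z + 1.11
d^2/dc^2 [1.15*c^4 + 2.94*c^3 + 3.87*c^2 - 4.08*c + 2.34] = 13.8*c^2 + 17.64*c + 7.74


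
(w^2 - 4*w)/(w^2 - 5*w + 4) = w/(w - 1)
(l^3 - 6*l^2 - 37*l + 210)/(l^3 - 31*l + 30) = (l - 7)/(l - 1)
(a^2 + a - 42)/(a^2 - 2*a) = (a^2 + a - 42)/(a*(a - 2))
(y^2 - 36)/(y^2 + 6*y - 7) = (y^2 - 36)/(y^2 + 6*y - 7)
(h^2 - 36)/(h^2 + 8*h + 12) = (h - 6)/(h + 2)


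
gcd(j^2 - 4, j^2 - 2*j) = j - 2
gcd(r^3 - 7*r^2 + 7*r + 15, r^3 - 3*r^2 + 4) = r + 1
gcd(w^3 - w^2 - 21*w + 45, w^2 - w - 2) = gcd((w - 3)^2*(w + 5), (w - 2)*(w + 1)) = 1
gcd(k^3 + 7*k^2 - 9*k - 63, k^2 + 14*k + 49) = k + 7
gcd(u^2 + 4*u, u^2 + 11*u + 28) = u + 4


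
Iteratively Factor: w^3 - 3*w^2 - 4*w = (w - 4)*(w^2 + w) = w*(w - 4)*(w + 1)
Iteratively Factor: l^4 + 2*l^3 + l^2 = (l + 1)*(l^3 + l^2) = (l + 1)^2*(l^2) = l*(l + 1)^2*(l)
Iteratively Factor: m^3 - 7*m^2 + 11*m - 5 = (m - 1)*(m^2 - 6*m + 5) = (m - 5)*(m - 1)*(m - 1)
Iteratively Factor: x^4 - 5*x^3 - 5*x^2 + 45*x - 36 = (x - 4)*(x^3 - x^2 - 9*x + 9) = (x - 4)*(x - 1)*(x^2 - 9) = (x - 4)*(x - 1)*(x + 3)*(x - 3)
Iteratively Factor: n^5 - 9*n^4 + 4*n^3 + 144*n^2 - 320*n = (n - 5)*(n^4 - 4*n^3 - 16*n^2 + 64*n) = n*(n - 5)*(n^3 - 4*n^2 - 16*n + 64) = n*(n - 5)*(n - 4)*(n^2 - 16) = n*(n - 5)*(n - 4)*(n + 4)*(n - 4)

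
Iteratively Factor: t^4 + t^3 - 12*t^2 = (t)*(t^3 + t^2 - 12*t) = t*(t - 3)*(t^2 + 4*t) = t^2*(t - 3)*(t + 4)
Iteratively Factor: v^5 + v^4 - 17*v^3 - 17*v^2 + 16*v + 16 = (v + 1)*(v^4 - 17*v^2 + 16) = (v - 1)*(v + 1)*(v^3 + v^2 - 16*v - 16) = (v - 1)*(v + 1)*(v + 4)*(v^2 - 3*v - 4) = (v - 1)*(v + 1)^2*(v + 4)*(v - 4)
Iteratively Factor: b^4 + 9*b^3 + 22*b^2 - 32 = (b + 4)*(b^3 + 5*b^2 + 2*b - 8) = (b + 2)*(b + 4)*(b^2 + 3*b - 4) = (b + 2)*(b + 4)^2*(b - 1)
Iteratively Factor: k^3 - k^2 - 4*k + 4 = (k - 2)*(k^2 + k - 2) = (k - 2)*(k - 1)*(k + 2)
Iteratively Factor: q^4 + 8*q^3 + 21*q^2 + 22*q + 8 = (q + 1)*(q^3 + 7*q^2 + 14*q + 8) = (q + 1)^2*(q^2 + 6*q + 8) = (q + 1)^2*(q + 2)*(q + 4)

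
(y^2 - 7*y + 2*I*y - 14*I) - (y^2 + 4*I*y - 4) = -7*y - 2*I*y + 4 - 14*I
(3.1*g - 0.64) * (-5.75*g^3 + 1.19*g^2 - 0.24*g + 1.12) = -17.825*g^4 + 7.369*g^3 - 1.5056*g^2 + 3.6256*g - 0.7168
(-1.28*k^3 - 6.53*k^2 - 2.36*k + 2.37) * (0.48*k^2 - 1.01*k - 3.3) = -0.6144*k^5 - 1.8416*k^4 + 9.6865*k^3 + 25.0702*k^2 + 5.3943*k - 7.821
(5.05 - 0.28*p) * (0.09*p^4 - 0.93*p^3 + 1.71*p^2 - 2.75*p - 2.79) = -0.0252*p^5 + 0.7149*p^4 - 5.1753*p^3 + 9.4055*p^2 - 13.1063*p - 14.0895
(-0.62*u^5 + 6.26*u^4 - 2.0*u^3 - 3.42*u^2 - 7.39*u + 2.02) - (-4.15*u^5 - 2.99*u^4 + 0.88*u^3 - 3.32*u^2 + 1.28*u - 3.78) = 3.53*u^5 + 9.25*u^4 - 2.88*u^3 - 0.1*u^2 - 8.67*u + 5.8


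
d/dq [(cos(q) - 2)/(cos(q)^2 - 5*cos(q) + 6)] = sin(q)/(cos(q) - 3)^2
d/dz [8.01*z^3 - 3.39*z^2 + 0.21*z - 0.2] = 24.03*z^2 - 6.78*z + 0.21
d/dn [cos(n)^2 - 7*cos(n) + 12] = (7 - 2*cos(n))*sin(n)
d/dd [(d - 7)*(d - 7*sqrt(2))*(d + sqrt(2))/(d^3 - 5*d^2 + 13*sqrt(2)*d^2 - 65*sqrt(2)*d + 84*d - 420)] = (2*d^4 + 19*sqrt(2)*d^4 - 214*sqrt(2)*d^3 + 196*d^3 - 2524*d^2 + 343*sqrt(2)*d^2 + 2492*sqrt(2)*d + 6860*d - 11270*sqrt(2) - 2352)/(d^6 - 10*d^5 + 26*sqrt(2)*d^5 - 260*sqrt(2)*d^4 + 531*d^4 - 5060*d^3 + 2834*sqrt(2)*d^3 - 21840*sqrt(2)*d^2 + 19706*d^2 - 70560*d + 54600*sqrt(2)*d + 176400)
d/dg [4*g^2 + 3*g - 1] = 8*g + 3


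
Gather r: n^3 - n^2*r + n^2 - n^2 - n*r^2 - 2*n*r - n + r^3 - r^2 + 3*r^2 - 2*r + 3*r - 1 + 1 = n^3 - n + r^3 + r^2*(2 - n) + r*(-n^2 - 2*n + 1)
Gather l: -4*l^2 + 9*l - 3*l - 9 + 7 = -4*l^2 + 6*l - 2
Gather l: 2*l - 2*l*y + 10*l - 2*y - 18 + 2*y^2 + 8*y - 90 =l*(12 - 2*y) + 2*y^2 + 6*y - 108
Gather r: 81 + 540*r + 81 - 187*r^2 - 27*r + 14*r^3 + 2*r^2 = 14*r^3 - 185*r^2 + 513*r + 162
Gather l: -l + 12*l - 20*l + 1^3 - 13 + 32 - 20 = -9*l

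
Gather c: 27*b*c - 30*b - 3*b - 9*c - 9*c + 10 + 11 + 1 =-33*b + c*(27*b - 18) + 22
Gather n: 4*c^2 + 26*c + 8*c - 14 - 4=4*c^2 + 34*c - 18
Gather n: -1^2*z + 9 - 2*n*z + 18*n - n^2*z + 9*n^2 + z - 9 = n^2*(9 - z) + n*(18 - 2*z)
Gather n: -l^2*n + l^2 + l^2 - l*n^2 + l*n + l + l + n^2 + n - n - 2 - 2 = 2*l^2 + 2*l + n^2*(1 - l) + n*(-l^2 + l) - 4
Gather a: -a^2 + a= -a^2 + a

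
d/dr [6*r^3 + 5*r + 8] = 18*r^2 + 5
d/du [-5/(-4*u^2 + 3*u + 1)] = 5*(3 - 8*u)/(-4*u^2 + 3*u + 1)^2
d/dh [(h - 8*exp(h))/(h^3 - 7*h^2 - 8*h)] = (h*(8*exp(h) - 1)*(-h^2 + 7*h + 8) + (h - 8*exp(h))*(-3*h^2 + 14*h + 8))/(h^2*(-h^2 + 7*h + 8)^2)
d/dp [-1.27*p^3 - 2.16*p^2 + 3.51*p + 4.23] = -3.81*p^2 - 4.32*p + 3.51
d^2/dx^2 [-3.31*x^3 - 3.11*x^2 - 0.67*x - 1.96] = -19.86*x - 6.22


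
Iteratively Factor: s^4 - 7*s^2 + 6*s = (s - 2)*(s^3 + 2*s^2 - 3*s) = s*(s - 2)*(s^2 + 2*s - 3) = s*(s - 2)*(s + 3)*(s - 1)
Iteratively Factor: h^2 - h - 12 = (h - 4)*(h + 3)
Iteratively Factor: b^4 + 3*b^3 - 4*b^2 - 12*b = (b - 2)*(b^3 + 5*b^2 + 6*b) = (b - 2)*(b + 2)*(b^2 + 3*b) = (b - 2)*(b + 2)*(b + 3)*(b)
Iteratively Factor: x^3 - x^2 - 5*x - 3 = (x + 1)*(x^2 - 2*x - 3) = (x - 3)*(x + 1)*(x + 1)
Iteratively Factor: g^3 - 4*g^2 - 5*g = (g + 1)*(g^2 - 5*g) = (g - 5)*(g + 1)*(g)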